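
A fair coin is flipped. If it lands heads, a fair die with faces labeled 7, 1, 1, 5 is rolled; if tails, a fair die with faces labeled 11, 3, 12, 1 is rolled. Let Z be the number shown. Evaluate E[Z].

E[Z | heads] = (7+1+1+5)/4 = 7/2.
E[Z | tails] = (11+3+12+1)/4 = 27/4.
By the law of total expectation,
E[Z] = (1/2)·(7/2) + (1/2)·(27/4) = 41/8.

41/8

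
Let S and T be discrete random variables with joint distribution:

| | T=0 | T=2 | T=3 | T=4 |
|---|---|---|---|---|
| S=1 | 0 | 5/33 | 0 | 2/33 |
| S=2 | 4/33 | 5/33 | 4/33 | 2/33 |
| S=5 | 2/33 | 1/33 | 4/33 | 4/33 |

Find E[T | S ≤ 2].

P(S ≤ 2) = 2/3.
Summing T·P(S=x,T=y) over the conditioning event gives 16/11.
E[T | S ≤ 2] = (16/11) / (2/3) = 24/11.

24/11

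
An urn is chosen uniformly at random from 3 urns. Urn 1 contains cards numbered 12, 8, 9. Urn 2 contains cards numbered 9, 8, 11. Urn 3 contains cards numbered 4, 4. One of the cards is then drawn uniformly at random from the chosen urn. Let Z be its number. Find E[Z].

E[Z | urn 1] = (12+8+9)/3 = 29/3.
E[Z | urn 2] = (9+8+11)/3 = 28/3.
E[Z | urn 3] = (4+4)/2 = 4.
E[Z] = (1/3)·(29/3) + (1/3)·(28/3) + (1/3)·(4) = 23/3.

23/3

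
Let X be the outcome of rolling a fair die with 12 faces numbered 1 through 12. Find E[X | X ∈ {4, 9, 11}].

P(X ∈ {4, 9, 11}) = 1/4.
Σ over the event: 4·1/12 + 9·1/12 + 11·1/12 = 2.
E[X | X ∈ {4, 9, 11}] = (2) / (1/4) = 8.

8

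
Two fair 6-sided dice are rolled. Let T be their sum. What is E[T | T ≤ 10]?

P(T ≤ 10) = 11/12.
E[T | T ≤ 10] = (109/18) / (11/12) = 218/33.

218/33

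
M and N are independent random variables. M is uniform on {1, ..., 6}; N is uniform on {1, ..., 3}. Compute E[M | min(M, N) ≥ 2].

Outcomes with min(M, N) ≥ 2: (2,2), (2,3), (3,2), (3,3), (4,2), (4,3), (5,2), (5,3), (6,2), (6,3), each with probability 1/18.
E[M | min(M, N) ≥ 2] = (2 + 2 + 3 + 3 + 4 + 4 + 5 + 5 + 6 + 6) / 10 = 4.

4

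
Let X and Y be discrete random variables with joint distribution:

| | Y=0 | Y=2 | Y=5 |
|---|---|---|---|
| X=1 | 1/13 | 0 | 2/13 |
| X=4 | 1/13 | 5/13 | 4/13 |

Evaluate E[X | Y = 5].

P(Y = 5) = 6/13.
Σ X·P over the event = 1·(2/13) + 4·(4/13) = 18/13.
E[X | Y = 5] = (18/13) / (6/13) = 3.

3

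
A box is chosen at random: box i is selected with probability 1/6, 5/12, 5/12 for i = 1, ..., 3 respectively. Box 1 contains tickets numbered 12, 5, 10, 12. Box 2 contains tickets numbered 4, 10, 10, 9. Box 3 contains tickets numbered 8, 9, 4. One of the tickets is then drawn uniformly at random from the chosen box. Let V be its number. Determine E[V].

383/48

E[V | box 1] = (12+5+10+12)/4 = 39/4.
E[V | box 2] = (4+10+10+9)/4 = 33/4.
E[V | box 3] = (8+9+4)/3 = 7.
By the law of total expectation,
E[V] = (1/6)·(39/4) + (5/12)·(33/4) + (5/12)·(7) = 383/48.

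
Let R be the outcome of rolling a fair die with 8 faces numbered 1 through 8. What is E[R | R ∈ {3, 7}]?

5

P(R ∈ {3, 7}) = 1/4.
Σ over the event: 3·1/8 + 7·1/8 = 5/4.
E[R | R ∈ {3, 7}] = (5/4) / (1/4) = 5.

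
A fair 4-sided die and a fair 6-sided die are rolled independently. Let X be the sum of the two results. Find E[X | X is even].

P(X is even) = 1/2.
Σ over the event: 2·1/24 + 4·1/8 + 6·1/6 + 8·1/8 + 10·1/24 = 3.
E[X | X is even] = (3) / (1/2) = 6.

6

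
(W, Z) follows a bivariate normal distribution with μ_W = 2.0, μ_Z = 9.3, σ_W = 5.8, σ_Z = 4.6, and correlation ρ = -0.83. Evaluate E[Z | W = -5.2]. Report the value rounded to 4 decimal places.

The regression of Z on W has slope ρ·σ_Z/σ_W and passes through (μ_W, μ_Z).
E[Z | W=-5.2] = 9.3 + (-0.83)·(4.6/5.8)·(-5.2 − (2.0)) = 9.3 + (-0.65828)·(-7.2) = 14.0396.

14.0396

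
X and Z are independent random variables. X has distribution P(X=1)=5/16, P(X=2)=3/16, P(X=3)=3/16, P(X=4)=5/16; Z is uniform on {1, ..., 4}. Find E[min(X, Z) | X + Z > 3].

P(X + Z > 3) = 51/64.
Summing min(X,Z)·P(x,y) over outcomes with X + Z > 3 gives 105/64.
E[min(X, Z) | X + Z > 3] = (105/64) / (51/64) = 35/17.

35/17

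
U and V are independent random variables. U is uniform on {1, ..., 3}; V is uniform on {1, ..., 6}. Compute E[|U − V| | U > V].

Outcomes with U > V: (2,1), (3,1), (3,2), each with probability 1/18.
E[|U − V| | U > V] = (1 + 2 + 1) / 3 = 4/3.

4/3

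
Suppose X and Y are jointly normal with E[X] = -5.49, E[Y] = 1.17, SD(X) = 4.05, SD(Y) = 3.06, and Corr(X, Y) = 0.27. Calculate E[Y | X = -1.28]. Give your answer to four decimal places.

2.0288

E[Y | X=x] = μ_Y + ρ(σ_Y/σ_X)(x − μ_X) for jointly normal variables.
E[Y | X=-1.28] = 1.17 + (0.27)·(3.06/4.05)·(-1.28 − (-5.49)) = 1.17 + (0.204)·(4.21) = 2.0288.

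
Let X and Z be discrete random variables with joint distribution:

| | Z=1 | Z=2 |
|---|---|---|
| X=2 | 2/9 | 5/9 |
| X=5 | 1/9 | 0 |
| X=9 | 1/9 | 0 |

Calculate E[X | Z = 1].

9/2

P(Z = 1) = 4/9.
Σ X·P over the event = 2·(2/9) + 5·(1/9) + 9·(1/9) = 2.
E[X | Z = 1] = (2) / (4/9) = 9/2.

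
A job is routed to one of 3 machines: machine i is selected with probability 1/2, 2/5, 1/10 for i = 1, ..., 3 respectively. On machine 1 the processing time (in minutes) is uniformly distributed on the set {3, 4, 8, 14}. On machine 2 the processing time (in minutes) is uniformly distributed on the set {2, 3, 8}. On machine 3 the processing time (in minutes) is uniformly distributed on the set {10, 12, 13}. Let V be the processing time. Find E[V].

261/40

E[V | machine 1] = (3+4+8+14)/4 = 29/4.
E[V | machine 2] = (2+3+8)/3 = 13/3.
E[V | machine 3] = (10+12+13)/3 = 35/3.
By the law of total expectation,
E[V] = (1/2)·(29/4) + (2/5)·(13/3) + (1/10)·(35/3) = 261/40.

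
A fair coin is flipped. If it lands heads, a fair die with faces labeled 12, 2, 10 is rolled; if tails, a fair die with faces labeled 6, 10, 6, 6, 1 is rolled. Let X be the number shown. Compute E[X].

E[X | heads] = (12+2+10)/3 = 8.
E[X | tails] = (6+10+6+6+1)/5 = 29/5.
E[X] = (1/2)·(8) + (1/2)·(29/5) = 69/10.

69/10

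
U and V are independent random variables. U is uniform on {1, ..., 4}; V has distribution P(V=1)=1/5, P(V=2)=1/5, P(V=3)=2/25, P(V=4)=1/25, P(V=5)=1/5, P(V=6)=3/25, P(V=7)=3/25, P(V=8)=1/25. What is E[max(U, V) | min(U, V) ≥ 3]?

83/15

P(min(U, V) ≥ 3) = 3/10.
Summing max(U,V)·P(x,y) over outcomes with min(U, V) ≥ 3 gives 83/50.
E[max(U, V) | min(U, V) ≥ 3] = (83/50) / (3/10) = 83/15.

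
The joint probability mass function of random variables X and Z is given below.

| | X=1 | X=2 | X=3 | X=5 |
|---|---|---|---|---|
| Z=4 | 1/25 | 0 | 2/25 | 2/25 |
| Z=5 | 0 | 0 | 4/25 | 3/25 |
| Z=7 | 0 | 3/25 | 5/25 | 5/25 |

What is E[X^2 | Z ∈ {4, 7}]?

251/18

P(Z ∈ {4, 7}) = 18/25.
Σ X^2·P over the event = 1·(1/25) + 4·(3/25) + 9·(2/25) + 9·(5/25) + 25·(2/25) + 25·(5/25) = 251/25.
E[X^2 | Z ∈ {4, 7}] = (251/25) / (18/25) = 251/18.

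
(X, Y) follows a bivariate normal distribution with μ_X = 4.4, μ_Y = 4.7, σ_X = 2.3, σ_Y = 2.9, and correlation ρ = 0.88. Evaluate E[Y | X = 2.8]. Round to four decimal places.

For a bivariate normal, E[Y | X=x] = μ_Y + ρ·(σ_Y/σ_X)·(x − μ_X).
E[Y | X=2.8] = 4.7 + (0.88)·(2.9/2.3)·(2.8 − (4.4)) = 4.7 + (1.10957)·(-1.6) = 2.9247.

2.9247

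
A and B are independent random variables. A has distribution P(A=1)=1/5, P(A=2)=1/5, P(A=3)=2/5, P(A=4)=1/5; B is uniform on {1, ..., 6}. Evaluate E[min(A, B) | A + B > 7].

P(A + B > 7) = 4/15.
Summing min(A,B)·P(x,y) over outcomes with A + B > 7 gives 13/15.
E[min(A, B) | A + B > 7] = (13/15) / (4/15) = 13/4.

13/4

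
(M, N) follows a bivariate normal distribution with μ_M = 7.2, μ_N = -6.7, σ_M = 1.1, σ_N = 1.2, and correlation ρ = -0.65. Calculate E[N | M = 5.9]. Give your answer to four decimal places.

-5.7782

E[N | M=x] = μ_N + ρ(σ_N/σ_M)(x − μ_M) for jointly normal variables.
E[N | M=5.9] = -6.7 + (-0.65)·(1.2/1.1)·(5.9 − (7.2)) = -6.7 + (-0.70909)·(-1.3) = -5.7782.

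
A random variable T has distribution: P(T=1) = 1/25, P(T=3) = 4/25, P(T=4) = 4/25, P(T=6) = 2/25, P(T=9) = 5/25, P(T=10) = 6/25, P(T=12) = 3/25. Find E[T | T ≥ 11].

12

P(T ≥ 11) = 3/25.
Σ over the event: 12·3/25 = 36/25.
E[T | T ≥ 11] = (36/25) / (3/25) = 12.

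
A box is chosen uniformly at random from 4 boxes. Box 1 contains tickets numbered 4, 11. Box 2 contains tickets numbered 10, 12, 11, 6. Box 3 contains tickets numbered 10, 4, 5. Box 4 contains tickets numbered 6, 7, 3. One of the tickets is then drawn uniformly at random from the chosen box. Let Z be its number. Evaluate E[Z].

347/48

E[Z | box 1] = (4+11)/2 = 15/2.
E[Z | box 2] = (10+12+11+6)/4 = 39/4.
E[Z | box 3] = (10+4+5)/3 = 19/3.
E[Z | box 4] = (6+7+3)/3 = 16/3.
By the law of total expectation,
E[Z] = (1/4)·(15/2) + (1/4)·(39/4) + (1/4)·(19/3) + (1/4)·(16/3) = 347/48.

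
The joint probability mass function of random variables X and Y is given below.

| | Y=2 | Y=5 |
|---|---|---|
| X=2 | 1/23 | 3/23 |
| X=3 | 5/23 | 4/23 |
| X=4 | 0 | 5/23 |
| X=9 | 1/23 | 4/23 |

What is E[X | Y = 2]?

P(Y = 2) = 7/23.
Σ X·P over the event = 2·(1/23) + 3·(5/23) + 9·(1/23) = 26/23.
E[X | Y = 2] = (26/23) / (7/23) = 26/7.

26/7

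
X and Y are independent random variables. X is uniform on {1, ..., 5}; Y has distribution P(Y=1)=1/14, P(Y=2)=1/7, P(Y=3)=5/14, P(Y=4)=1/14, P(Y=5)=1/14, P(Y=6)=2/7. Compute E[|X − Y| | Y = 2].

P(Y = 2) = 1/7.
Summing |X−Y|·P(x,y) over outcomes with Y = 2 gives 1/5.
E[|X − Y| | Y = 2] = (1/5) / (1/7) = 7/5.

7/5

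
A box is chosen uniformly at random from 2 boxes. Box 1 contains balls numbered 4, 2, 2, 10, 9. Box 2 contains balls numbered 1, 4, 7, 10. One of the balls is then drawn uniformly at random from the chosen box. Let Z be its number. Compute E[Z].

E[Z | box 1] = (4+2+2+10+9)/5 = 27/5.
E[Z | box 2] = (1+4+7+10)/4 = 11/2.
E[Z] = (1/2)·(27/5) + (1/2)·(11/2) = 109/20.

109/20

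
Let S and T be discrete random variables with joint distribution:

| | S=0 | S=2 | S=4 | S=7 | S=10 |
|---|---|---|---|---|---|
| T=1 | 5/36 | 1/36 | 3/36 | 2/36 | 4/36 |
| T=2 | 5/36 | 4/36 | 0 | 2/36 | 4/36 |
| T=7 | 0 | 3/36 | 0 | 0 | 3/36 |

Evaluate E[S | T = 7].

P(T = 7) = 1/6.
Σ S·P over the event = 2·(3/36) + 10·(3/36) = 1.
E[S | T = 7] = (1) / (1/6) = 6.

6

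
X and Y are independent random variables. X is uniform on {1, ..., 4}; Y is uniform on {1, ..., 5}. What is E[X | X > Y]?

10/3

Outcomes with X > Y: (2,1), (3,1), (3,2), (4,1), (4,2), (4,3), each with probability 1/20.
E[X | X > Y] = (2 + 3 + 3 + 4 + 4 + 4) / 6 = 10/3.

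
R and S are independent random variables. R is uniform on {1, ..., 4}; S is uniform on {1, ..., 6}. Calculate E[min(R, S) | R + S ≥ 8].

Outcomes with R + S ≥ 8: (2,6), (3,5), (3,6), (4,4), (4,5), (4,6), each with probability 1/24.
E[min(R, S) | R + S ≥ 8] = (2 + 3 + 3 + 4 + 4 + 4) / 6 = 10/3.

10/3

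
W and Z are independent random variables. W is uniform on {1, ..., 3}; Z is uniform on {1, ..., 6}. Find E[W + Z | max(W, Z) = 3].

Outcomes with max(W, Z) = 3: (1,3), (2,3), (3,1), (3,2), (3,3), each with probability 1/18.
E[W + Z | max(W, Z) = 3] = (4 + 5 + 4 + 5 + 6) / 5 = 24/5.

24/5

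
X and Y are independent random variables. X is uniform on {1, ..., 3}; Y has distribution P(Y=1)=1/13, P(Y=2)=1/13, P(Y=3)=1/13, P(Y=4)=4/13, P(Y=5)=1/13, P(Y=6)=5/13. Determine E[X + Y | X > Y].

P(X > Y) = 1/13.
Summing (X+Y)·P(x,y) over outcomes with X > Y gives 4/13.
E[X + Y | X > Y] = (4/13) / (1/13) = 4.

4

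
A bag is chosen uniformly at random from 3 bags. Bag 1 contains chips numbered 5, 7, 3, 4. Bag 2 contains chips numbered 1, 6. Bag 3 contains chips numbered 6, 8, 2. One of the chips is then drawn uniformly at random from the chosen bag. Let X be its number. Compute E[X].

E[X | bag 1] = (5+7+3+4)/4 = 19/4.
E[X | bag 2] = (1+6)/2 = 7/2.
E[X | bag 3] = (6+8+2)/3 = 16/3.
E[X] = (1/3)·(19/4) + (1/3)·(7/2) + (1/3)·(16/3) = 163/36.

163/36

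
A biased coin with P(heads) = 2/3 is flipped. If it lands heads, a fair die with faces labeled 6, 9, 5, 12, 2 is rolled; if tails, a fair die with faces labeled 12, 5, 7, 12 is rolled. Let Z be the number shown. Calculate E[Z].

113/15

E[Z | heads] = (6+9+5+12+2)/5 = 34/5.
E[Z | tails] = (12+5+7+12)/4 = 9.
By the law of total expectation,
E[Z] = (2/3)·(34/5) + (1/3)·(9) = 113/15.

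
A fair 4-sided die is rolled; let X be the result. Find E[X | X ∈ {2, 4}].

P(X ∈ {2, 4}) = 1/2.
Σ over the event: 2·1/4 + 4·1/4 = 3/2.
E[X | X ∈ {2, 4}] = (3/2) / (1/2) = 3.

3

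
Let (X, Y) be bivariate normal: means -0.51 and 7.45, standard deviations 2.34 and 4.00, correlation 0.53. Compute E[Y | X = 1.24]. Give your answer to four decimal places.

9.0355

E[Y | X=x] = μ_Y + ρ(σ_Y/σ_X)(x − μ_X) for jointly normal variables.
E[Y | X=1.24] = 7.45 + (0.53)·(4.00/2.34)·(1.24 − (-0.51)) = 7.45 + (0.90598)·(1.75) = 9.0355.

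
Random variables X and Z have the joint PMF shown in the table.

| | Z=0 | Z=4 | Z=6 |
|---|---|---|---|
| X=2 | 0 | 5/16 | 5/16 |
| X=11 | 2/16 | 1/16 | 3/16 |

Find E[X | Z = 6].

P(Z = 6) = 1/2.
Σ X·P over the event = 2·(5/16) + 11·(3/16) = 43/16.
E[X | Z = 6] = (43/16) / (1/2) = 43/8.

43/8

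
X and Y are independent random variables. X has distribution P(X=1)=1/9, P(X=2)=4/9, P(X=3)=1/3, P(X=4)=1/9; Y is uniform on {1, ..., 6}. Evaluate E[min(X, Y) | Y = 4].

22/9

P(Y = 4) = 1/6.
Summing min(X,Y)·P(x,y) over outcomes with Y = 4 gives 11/27.
E[min(X, Y) | Y = 4] = (11/27) / (1/6) = 22/9.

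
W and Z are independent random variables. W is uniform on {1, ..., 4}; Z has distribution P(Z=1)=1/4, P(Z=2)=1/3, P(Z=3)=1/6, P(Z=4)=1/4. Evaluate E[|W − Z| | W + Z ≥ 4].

53/38

P(W + Z ≥ 4) = 19/24.
Summing |W−Z|·P(x,y) over outcomes with W + Z ≥ 4 gives 53/48.
E[|W − Z| | W + Z ≥ 4] = (53/48) / (19/24) = 53/38.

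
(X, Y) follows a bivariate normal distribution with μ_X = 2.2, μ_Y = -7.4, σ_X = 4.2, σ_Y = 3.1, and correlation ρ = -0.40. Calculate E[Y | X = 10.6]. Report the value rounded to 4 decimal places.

-9.8800

For a bivariate normal, E[Y | X=x] = μ_Y + ρ·(σ_Y/σ_X)·(x − μ_X).
E[Y | X=10.6] = -7.4 + (-0.40)·(3.1/4.2)·(10.6 − (2.2)) = -7.4 + (-0.29524)·(8.4) = -9.8800.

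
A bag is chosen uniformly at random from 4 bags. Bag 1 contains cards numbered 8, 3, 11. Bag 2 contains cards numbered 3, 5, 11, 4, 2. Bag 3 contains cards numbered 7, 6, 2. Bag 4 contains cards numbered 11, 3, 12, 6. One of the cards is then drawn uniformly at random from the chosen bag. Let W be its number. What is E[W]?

19/3

E[W | bag 1] = (8+3+11)/3 = 22/3.
E[W | bag 2] = (3+5+11+4+2)/5 = 5.
E[W | bag 3] = (7+6+2)/3 = 5.
E[W | bag 4] = (11+3+12+6)/4 = 8.
By the law of total expectation,
E[W] = (1/4)·(22/3) + (1/4)·(5) + (1/4)·(5) + (1/4)·(8) = 19/3.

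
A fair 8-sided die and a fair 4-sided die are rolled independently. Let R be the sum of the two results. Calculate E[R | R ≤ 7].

P(R ≤ 7) = 9/16.
Σ over the event: 2·1/32 + 3·1/16 + 4·3/32 + 5·1/8 + 6·1/8 + 7·1/8 = 23/8.
E[R | R ≤ 7] = (23/8) / (9/16) = 46/9.

46/9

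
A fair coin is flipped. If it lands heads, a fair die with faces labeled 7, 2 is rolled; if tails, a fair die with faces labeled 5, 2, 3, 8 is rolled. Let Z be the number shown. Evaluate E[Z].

E[Z | heads] = (7+2)/2 = 9/2.
E[Z | tails] = (5+2+3+8)/4 = 9/2.
By the law of total expectation,
E[Z] = (1/2)·(9/2) + (1/2)·(9/2) = 9/2.

9/2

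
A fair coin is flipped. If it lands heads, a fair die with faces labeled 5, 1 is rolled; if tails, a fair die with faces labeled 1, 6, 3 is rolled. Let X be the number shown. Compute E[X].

E[X | heads] = (5+1)/2 = 3.
E[X | tails] = (1+6+3)/3 = 10/3.
By the law of total expectation,
E[X] = (1/2)·(3) + (1/2)·(10/3) = 19/6.

19/6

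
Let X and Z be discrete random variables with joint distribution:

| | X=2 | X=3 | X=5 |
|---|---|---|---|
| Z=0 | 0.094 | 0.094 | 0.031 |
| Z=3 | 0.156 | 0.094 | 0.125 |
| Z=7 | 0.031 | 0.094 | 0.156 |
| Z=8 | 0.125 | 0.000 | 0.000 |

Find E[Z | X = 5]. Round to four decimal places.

P(X = 5) = 0.312.
Σ Z·P over the event = 0·(0.031) + 3·(0.125) + 7·(0.156) = 1.467.
E[Z | X = 5] = (1.467) / (0.312) = 4.7019.

4.7019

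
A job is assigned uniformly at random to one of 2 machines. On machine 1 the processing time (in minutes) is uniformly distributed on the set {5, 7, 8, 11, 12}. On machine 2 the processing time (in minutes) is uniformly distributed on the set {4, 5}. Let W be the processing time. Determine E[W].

131/20

E[W | machine 1] = (5+7+8+11+12)/5 = 43/5.
E[W | machine 2] = (4+5)/2 = 9/2.
E[W] = (1/2)·(43/5) + (1/2)·(9/2) = 131/20.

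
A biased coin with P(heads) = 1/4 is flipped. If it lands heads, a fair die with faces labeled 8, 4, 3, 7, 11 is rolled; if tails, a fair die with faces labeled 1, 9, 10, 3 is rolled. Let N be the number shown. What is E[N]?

477/80

E[N | heads] = (8+4+3+7+11)/5 = 33/5.
E[N | tails] = (1+9+10+3)/4 = 23/4.
By the law of total expectation,
E[N] = (1/4)·(33/5) + (3/4)·(23/4) = 477/80.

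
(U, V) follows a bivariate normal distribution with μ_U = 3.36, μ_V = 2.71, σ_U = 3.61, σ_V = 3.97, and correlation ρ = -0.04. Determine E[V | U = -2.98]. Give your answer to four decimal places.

2.9889

The regression of V on U has slope ρ·σ_V/σ_U and passes through (μ_U, μ_V).
E[V | U=-2.98] = 2.71 + (-0.04)·(3.97/3.61)·(-2.98 − (3.36)) = 2.71 + (-0.043989)·(-6.34) = 2.9889.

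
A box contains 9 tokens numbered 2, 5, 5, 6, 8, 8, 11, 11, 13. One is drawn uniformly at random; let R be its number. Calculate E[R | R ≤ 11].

7

P(R ≤ 11) = 8/9.
Σ over the event: 2·1/9 + 5·2/9 + 6·1/9 + 8·2/9 + 11·2/9 = 56/9.
E[R | R ≤ 11] = (56/9) / (8/9) = 7.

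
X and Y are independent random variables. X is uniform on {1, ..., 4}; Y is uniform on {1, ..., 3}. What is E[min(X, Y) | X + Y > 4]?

Outcomes with X + Y > 4: (2,3), (3,2), (3,3), (4,1), (4,2), (4,3), each with probability 1/12.
E[min(X, Y) | X + Y > 4] = (2 + 2 + 3 + 1 + 2 + 3) / 6 = 13/6.

13/6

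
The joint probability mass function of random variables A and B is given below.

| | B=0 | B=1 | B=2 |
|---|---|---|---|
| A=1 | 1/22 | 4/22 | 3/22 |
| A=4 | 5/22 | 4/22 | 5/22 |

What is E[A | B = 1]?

P(B = 1) = 4/11.
Σ A·P over the event = 1·(4/22) + 4·(4/22) = 10/11.
E[A | B = 1] = (10/11) / (4/11) = 5/2.

5/2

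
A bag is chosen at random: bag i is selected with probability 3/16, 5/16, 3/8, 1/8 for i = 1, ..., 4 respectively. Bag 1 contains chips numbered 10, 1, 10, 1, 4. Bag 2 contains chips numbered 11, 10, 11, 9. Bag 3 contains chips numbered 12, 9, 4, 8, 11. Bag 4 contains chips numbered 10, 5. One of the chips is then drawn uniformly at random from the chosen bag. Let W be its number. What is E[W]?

2693/320

E[W | bag 1] = (10+1+10+1+4)/5 = 26/5.
E[W | bag 2] = (11+10+11+9)/4 = 41/4.
E[W | bag 3] = (12+9+4+8+11)/5 = 44/5.
E[W | bag 4] = (10+5)/2 = 15/2.
E[W] = (3/16)·(26/5) + (5/16)·(41/4) + (3/8)·(44/5) + (1/8)·(15/2) = 2693/320.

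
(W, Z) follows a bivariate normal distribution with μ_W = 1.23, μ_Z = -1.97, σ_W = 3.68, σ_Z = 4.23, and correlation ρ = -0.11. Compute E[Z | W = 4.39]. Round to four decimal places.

E[Z | W=x] = μ_Z + ρ(σ_Z/σ_W)(x − μ_W) for jointly normal variables.
E[Z | W=4.39] = -1.97 + (-0.11)·(4.23/3.68)·(4.39 − (1.23)) = -1.97 + (-0.12644)·(3.16) = -2.3696.

-2.3696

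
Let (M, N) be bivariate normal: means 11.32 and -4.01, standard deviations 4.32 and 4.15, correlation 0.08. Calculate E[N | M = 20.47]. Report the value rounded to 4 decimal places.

-3.3068

For a bivariate normal, E[N | M=x] = μ_N + ρ·(σ_N/σ_M)·(x − μ_M).
E[N | M=20.47] = -4.01 + (0.08)·(4.15/4.32)·(20.47 − (11.32)) = -4.01 + (0.076852)·(9.15) = -3.3068.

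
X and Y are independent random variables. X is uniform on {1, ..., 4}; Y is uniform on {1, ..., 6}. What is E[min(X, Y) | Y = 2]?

7/4

P(Y = 2) = 1/6.
Summing min(X,Y)·P(x,y) over outcomes with Y = 2 gives 7/24.
E[min(X, Y) | Y = 2] = (7/24) / (1/6) = 7/4.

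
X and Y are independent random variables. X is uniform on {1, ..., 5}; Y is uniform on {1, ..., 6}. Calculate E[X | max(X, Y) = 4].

Outcomes with max(X, Y) = 4: (1,4), (2,4), (3,4), (4,1), (4,2), (4,3), (4,4), each with probability 1/30.
E[X | max(X, Y) = 4] = (1 + 2 + 3 + 4 + 4 + 4 + 4) / 7 = 22/7.

22/7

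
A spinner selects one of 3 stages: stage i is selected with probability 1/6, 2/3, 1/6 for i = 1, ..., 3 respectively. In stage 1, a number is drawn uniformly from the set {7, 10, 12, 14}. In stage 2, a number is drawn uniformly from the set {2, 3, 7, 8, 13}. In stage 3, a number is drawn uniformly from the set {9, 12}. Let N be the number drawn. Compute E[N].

E[N | stage 1] = (7+10+12+14)/4 = 43/4.
E[N | stage 2] = (2+3+7+8+13)/5 = 33/5.
E[N | stage 3] = (9+12)/2 = 21/2.
By the law of total expectation,
E[N] = (1/6)·(43/4) + (2/3)·(33/5) + (1/6)·(21/2) = 953/120.

953/120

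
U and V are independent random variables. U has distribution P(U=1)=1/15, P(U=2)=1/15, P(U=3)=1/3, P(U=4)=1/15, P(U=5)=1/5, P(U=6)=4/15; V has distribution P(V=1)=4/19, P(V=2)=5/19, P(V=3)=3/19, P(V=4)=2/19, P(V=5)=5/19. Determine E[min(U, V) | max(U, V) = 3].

62/33

P(max(U, V) = 3) = 22/95.
Summing min(U,V)·P(x,y) over outcomes with max(U, V) = 3 gives 124/285.
E[min(U, V) | max(U, V) = 3] = (124/285) / (22/95) = 62/33.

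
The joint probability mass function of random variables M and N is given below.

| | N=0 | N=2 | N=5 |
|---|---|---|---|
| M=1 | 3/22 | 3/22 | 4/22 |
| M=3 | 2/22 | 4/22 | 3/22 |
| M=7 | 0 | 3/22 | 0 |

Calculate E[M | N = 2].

P(N = 2) = 5/11.
Σ M·P over the event = 1·(3/22) + 3·(4/22) + 7·(3/22) = 18/11.
E[M | N = 2] = (18/11) / (5/11) = 18/5.

18/5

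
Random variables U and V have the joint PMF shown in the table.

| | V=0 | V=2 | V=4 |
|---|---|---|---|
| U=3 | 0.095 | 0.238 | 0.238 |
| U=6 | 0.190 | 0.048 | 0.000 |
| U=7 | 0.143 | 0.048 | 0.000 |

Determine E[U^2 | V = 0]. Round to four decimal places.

34.3505

P(V = 0) = 0.428.
Σ U^2·P over the event = 9·(0.095) + 36·(0.190) + 49·(0.143) = 14.702.
E[U^2 | V = 0] = (14.702) / (0.428) = 34.3505.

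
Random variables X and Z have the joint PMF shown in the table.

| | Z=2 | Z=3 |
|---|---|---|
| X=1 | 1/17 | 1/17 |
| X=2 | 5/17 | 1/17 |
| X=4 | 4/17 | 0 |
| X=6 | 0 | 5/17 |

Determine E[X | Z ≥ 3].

P(Z ≥ 3) = 7/17.
Σ X·P over the event = 1·(1/17) + 2·(1/17) + 6·(5/17) = 33/17.
E[X | Z ≥ 3] = (33/17) / (7/17) = 33/7.

33/7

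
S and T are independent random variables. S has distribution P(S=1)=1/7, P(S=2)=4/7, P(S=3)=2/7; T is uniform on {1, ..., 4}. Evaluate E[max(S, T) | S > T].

P(S > T) = 2/7.
Summing max(S,T)·P(x,y) over outcomes with S > T gives 5/7.
E[max(S, T) | S > T] = (5/7) / (2/7) = 5/2.

5/2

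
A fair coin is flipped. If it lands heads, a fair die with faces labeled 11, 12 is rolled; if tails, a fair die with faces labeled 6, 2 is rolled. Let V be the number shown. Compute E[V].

31/4

E[V | heads] = (11+12)/2 = 23/2.
E[V | tails] = (6+2)/2 = 4.
By the law of total expectation,
E[V] = (1/2)·(23/2) + (1/2)·(4) = 31/4.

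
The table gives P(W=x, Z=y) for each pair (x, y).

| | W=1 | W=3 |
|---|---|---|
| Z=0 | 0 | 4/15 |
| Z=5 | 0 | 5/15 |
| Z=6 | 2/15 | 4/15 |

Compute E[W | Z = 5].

P(Z = 5) = 1/3.
Summing W·P(W=x,Z=y) over the conditioning event gives 1.
E[W | Z = 5] = (1) / (1/3) = 3.

3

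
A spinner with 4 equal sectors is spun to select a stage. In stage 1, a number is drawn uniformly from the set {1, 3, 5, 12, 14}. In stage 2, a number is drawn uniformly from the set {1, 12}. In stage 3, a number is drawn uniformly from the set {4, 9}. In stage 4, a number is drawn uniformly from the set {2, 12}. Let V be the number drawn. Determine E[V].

27/4

E[V | stage 1] = (1+3+5+12+14)/5 = 7.
E[V | stage 2] = (1+12)/2 = 13/2.
E[V | stage 3] = (4+9)/2 = 13/2.
E[V | stage 4] = (2+12)/2 = 7.
E[V] = (1/4)·(7) + (1/4)·(13/2) + (1/4)·(13/2) + (1/4)·(7) = 27/4.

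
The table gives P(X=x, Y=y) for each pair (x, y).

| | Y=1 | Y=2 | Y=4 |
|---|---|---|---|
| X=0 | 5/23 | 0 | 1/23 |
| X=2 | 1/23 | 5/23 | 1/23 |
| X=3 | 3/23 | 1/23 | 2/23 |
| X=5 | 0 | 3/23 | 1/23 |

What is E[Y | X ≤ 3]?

37/19

P(X ≤ 3) = 19/23.
Σ Y·P over the event = 1·(5/23) + 4·(1/23) + 1·(1/23) + 2·(5/23) + 4·(1/23) + 1·(3/23) + 2·(1/23) + 4·(2/23) = 37/23.
E[Y | X ≤ 3] = (37/23) / (19/23) = 37/19.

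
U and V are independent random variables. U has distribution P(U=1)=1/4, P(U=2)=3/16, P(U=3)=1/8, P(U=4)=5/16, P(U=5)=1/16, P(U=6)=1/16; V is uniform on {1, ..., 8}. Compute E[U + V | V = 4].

P(V = 4) = 1/8.
Summing (U+V)·P(x,y) over outcomes with V = 4 gives 111/128.
E[U + V | V = 4] = (111/128) / (1/8) = 111/16.

111/16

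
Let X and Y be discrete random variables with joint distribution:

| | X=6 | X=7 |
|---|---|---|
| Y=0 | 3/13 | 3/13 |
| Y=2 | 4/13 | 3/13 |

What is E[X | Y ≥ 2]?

P(Y ≥ 2) = 7/13.
Σ X·P over the event = 6·(4/13) + 7·(3/13) = 45/13.
E[X | Y ≥ 2] = (45/13) / (7/13) = 45/7.

45/7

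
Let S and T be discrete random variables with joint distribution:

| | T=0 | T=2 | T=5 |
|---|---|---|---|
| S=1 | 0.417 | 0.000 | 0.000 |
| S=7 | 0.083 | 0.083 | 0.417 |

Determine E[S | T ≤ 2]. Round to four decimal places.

2.7084

P(T ≤ 2) = 0.583.
Summing S·P(S=x,T=y) over the conditioning event gives 1.579.
E[S | T ≤ 2] = (1.579) / (0.583) = 2.7084.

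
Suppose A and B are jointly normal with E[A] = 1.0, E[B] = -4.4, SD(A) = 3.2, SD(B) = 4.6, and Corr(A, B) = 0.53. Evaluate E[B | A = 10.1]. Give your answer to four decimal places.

E[B | A=x] = μ_B + ρ(σ_B/σ_A)(x − μ_A) for jointly normal variables.
E[B | A=10.1] = -4.4 + (0.53)·(4.6/3.2)·(10.1 − (1.0)) = -4.4 + (0.761875)·(9.1) = 2.5331.

2.5331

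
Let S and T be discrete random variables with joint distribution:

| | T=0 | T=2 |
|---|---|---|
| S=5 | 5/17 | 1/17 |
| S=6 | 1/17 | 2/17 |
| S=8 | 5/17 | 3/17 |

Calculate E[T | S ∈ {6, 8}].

10/11

P(S ∈ {6, 8}) = 11/17.
Σ T·P over the event = 0·(1/17) + 2·(2/17) + 0·(5/17) + 2·(3/17) = 10/17.
E[T | S ∈ {6, 8}] = (10/17) / (11/17) = 10/11.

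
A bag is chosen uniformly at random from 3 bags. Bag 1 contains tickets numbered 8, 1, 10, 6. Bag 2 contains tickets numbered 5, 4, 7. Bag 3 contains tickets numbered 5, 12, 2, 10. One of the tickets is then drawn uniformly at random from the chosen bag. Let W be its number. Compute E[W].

E[W | bag 1] = (8+1+10+6)/4 = 25/4.
E[W | bag 2] = (5+4+7)/3 = 16/3.
E[W | bag 3] = (5+12+2+10)/4 = 29/4.
E[W] = (1/3)·(25/4) + (1/3)·(16/3) + (1/3)·(29/4) = 113/18.

113/18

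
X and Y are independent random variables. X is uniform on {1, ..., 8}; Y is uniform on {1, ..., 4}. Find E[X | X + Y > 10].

23/3

Outcomes with X + Y > 10: (7,4), (8,3), (8,4), each with probability 1/32.
E[X | X + Y > 10] = (7 + 8 + 8) / 3 = 23/3.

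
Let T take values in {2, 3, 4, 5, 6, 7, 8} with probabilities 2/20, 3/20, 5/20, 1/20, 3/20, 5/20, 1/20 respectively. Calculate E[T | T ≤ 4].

P(T ≤ 4) = 1/2.
Σ over the event: 2·1/10 + 3·3/20 + 4·1/4 = 33/20.
E[T | T ≤ 4] = (33/20) / (1/2) = 33/10.

33/10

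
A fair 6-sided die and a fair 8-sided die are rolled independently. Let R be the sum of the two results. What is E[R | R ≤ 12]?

P(R ≤ 12) = 15/16.
E[R | R ≤ 12] = (43/6) / (15/16) = 344/45.

344/45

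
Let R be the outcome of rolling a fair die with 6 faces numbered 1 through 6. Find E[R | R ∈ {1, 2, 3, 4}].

5/2

P(R ∈ {1, 2, 3, 4}) = 2/3.
Σ over the event: 1·1/6 + 2·1/6 + 3·1/6 + 4·1/6 = 5/3.
E[R | R ∈ {1, 2, 3, 4}] = (5/3) / (2/3) = 5/2.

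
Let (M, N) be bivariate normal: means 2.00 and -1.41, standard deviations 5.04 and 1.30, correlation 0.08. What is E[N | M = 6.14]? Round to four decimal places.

-1.3246

For a bivariate normal, E[N | M=x] = μ_N + ρ·(σ_N/σ_M)·(x − μ_M).
E[N | M=6.14] = -1.41 + (0.08)·(1.30/5.04)·(6.14 − (2.00)) = -1.41 + (0.020635)·(4.14) = -1.3246.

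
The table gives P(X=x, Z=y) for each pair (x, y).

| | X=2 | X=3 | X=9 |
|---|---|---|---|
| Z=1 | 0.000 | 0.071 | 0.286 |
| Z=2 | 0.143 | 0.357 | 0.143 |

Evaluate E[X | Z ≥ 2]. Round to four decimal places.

4.1120

P(Z ≥ 2) = 0.643.
Σ X·P over the event = 2·(0.143) + 3·(0.357) + 9·(0.143) = 2.644.
E[X | Z ≥ 2] = (2.644) / (0.643) = 4.1120.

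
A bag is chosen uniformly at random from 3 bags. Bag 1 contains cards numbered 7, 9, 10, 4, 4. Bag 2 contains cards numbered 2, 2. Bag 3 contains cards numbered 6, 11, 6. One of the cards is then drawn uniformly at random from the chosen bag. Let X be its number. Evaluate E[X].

247/45

E[X | bag 1] = (7+9+10+4+4)/5 = 34/5.
E[X | bag 2] = (2+2)/2 = 2.
E[X | bag 3] = (6+11+6)/3 = 23/3.
E[X] = (1/3)·(34/5) + (1/3)·(2) + (1/3)·(23/3) = 247/45.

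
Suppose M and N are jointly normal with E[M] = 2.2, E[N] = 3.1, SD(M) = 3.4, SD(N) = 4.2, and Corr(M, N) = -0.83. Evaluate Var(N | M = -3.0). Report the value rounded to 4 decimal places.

For a bivariate normal, Var(N | M=x) = σ_N²(1 − ρ²).
Var(N | M=-3.0) = (4.2)²·(1 − (-0.83)²) = 17.64·0.3111 = 5.4878.

5.4878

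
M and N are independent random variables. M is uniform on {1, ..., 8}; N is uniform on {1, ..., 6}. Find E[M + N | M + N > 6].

314/33

P(M + N > 6) = 11/16.
Summing (M+N)·P(x,y) over outcomes with M + N > 6 gives 157/24.
E[M + N | M + N > 6] = (157/24) / (11/16) = 314/33.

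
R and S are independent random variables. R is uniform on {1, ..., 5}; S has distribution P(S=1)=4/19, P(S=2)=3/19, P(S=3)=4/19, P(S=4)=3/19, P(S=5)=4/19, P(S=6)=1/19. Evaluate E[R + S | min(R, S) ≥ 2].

P(min(R, S) ≥ 2) = 12/19.
Summing (R+S)·P(x,y) over outcomes with min(R, S) ≥ 2 gives 434/95.
E[R + S | min(R, S) ≥ 2] = (434/95) / (12/19) = 217/30.

217/30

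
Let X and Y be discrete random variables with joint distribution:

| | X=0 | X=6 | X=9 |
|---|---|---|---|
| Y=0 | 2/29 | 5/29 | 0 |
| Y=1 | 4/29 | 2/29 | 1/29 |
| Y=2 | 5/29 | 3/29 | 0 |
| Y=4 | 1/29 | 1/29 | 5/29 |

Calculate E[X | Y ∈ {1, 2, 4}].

P(Y ∈ {1, 2, 4}) = 22/29.
Σ X·P over the event = 0·(4/29) + 0·(5/29) + 0·(1/29) + 6·(2/29) + 6·(3/29) + 6·(1/29) + 9·(1/29) + 9·(5/29) = 90/29.
E[X | Y ∈ {1, 2, 4}] = (90/29) / (22/29) = 45/11.

45/11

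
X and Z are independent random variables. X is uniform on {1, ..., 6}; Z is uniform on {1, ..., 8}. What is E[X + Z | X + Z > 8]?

32/3

P(X + Z > 8) = 7/16.
Summing (X+Z)·P(x,y) over outcomes with X + Z > 8 gives 14/3.
E[X + Z | X + Z > 8] = (14/3) / (7/16) = 32/3.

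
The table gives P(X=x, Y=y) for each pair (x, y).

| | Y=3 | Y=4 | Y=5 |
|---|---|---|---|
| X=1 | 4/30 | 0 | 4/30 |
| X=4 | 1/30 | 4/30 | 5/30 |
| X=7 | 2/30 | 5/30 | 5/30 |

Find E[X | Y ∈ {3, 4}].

P(Y ∈ {3, 4}) = 8/15.
Σ X·P over the event = 1·(4/30) + 4·(1/30) + 4·(4/30) + 7·(2/30) + 7·(5/30) = 73/30.
E[X | Y ∈ {3, 4}] = (73/30) / (8/15) = 73/16.

73/16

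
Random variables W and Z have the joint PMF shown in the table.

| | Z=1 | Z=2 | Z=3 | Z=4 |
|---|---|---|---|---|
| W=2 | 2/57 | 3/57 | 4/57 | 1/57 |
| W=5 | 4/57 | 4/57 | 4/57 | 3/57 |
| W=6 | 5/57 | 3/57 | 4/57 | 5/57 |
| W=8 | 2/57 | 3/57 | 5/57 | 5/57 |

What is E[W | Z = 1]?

P(Z = 1) = 13/57.
Σ W·P over the event = 2·(2/57) + 5·(4/57) + 6·(5/57) + 8·(2/57) = 70/57.
E[W | Z = 1] = (70/57) / (13/57) = 70/13.

70/13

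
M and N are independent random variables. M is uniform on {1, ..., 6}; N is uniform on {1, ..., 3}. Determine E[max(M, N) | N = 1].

Outcomes with N = 1: (1,1), (2,1), (3,1), (4,1), (5,1), (6,1), each with probability 1/18.
E[max(M, N) | N = 1] = (1 + 2 + 3 + 4 + 5 + 6) / 6 = 7/2.

7/2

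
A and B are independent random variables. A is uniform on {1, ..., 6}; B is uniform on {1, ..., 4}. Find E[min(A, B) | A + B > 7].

Outcomes with A + B > 7: (4,4), (5,3), (5,4), (6,2), (6,3), (6,4), each with probability 1/24.
E[min(A, B) | A + B > 7] = (4 + 3 + 4 + 2 + 3 + 4) / 6 = 10/3.

10/3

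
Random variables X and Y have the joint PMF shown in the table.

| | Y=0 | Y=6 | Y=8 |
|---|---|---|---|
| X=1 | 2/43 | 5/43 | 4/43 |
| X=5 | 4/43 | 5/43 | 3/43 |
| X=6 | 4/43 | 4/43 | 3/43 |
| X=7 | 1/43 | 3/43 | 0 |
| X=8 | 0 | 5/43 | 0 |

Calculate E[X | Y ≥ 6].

P(Y ≥ 6) = 32/43.
Σ X·P over the event = 1·(5/43) + 1·(4/43) + 5·(5/43) + 5·(3/43) + 6·(4/43) + 6·(3/43) + 7·(3/43) + 8·(5/43) = 152/43.
E[X | Y ≥ 6] = (152/43) / (32/43) = 19/4.

19/4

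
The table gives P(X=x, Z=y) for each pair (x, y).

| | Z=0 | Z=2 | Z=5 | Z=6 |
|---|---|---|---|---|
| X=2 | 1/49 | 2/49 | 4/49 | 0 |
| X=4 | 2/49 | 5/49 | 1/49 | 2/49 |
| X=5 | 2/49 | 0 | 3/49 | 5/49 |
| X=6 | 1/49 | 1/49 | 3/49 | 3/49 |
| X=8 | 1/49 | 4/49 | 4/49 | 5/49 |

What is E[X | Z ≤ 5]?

P(Z ≤ 5) = 34/49.
Summing X·P(X=x,Z=y) over the conditioning event gives 173/49.
E[X | Z ≤ 5] = (173/49) / (34/49) = 173/34.

173/34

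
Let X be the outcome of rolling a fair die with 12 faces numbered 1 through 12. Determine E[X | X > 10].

Given X > 10, X is equally likely to be any of {11, 12}.
E[X | X > 10] = (11 + 12) / 2 = 23/2.

23/2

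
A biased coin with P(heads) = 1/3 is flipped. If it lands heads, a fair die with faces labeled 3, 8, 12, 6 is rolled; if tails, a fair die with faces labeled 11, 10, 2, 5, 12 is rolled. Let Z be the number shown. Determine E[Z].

31/4

E[Z | heads] = (3+8+12+6)/4 = 29/4.
E[Z | tails] = (11+10+2+5+12)/5 = 8.
E[Z] = (1/3)·(29/4) + (2/3)·(8) = 31/4.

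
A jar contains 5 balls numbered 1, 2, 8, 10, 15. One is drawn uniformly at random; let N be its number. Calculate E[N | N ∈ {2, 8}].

P(N ∈ {2, 8}) = 2/5.
Σ over the event: 2·1/5 + 8·1/5 = 2.
E[N | N ∈ {2, 8}] = (2) / (2/5) = 5.

5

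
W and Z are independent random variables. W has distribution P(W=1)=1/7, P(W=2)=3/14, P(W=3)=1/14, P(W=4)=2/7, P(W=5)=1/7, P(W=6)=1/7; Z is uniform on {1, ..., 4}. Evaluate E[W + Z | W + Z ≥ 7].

P(W + Z ≥ 7) = 23/56.
Summing (W+Z)·P(x,y) over outcomes with W + Z ≥ 7 gives 183/56.
E[W + Z | W + Z ≥ 7] = (183/56) / (23/56) = 183/23.

183/23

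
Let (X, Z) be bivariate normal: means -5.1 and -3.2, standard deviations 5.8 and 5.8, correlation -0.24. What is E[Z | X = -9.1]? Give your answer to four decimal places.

-2.2400

E[Z | X=x] = μ_Z + ρ(σ_Z/σ_X)(x − μ_X) for jointly normal variables.
E[Z | X=-9.1] = -3.2 + (-0.24)·(5.8/5.8)·(-9.1 − (-5.1)) = -3.2 + (-0.24)·(-4) = -2.2400.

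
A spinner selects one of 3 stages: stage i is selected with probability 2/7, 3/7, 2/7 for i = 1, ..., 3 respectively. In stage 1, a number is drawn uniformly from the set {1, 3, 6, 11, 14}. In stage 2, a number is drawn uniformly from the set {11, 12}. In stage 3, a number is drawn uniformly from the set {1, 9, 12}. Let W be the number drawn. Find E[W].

379/42

E[W | stage 1] = (1+3+6+11+14)/5 = 7.
E[W | stage 2] = (11+12)/2 = 23/2.
E[W | stage 3] = (1+9+12)/3 = 22/3.
E[W] = (2/7)·(7) + (3/7)·(23/2) + (2/7)·(22/3) = 379/42.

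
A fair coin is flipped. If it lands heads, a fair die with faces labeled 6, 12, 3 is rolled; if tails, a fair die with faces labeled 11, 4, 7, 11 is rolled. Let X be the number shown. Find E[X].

61/8

E[X | heads] = (6+12+3)/3 = 7.
E[X | tails] = (11+4+7+11)/4 = 33/4.
By the law of total expectation,
E[X] = (1/2)·(7) + (1/2)·(33/4) = 61/8.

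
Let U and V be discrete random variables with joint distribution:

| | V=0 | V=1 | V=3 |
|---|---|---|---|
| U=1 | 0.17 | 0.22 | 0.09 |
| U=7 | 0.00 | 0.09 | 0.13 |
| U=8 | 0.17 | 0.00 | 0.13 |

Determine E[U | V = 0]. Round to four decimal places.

4.5000

P(V = 0) = 0.34.
Σ U·P over the event = 1·(0.17) + 8·(0.17) = 1.53.
E[U | V = 0] = (1.53) / (0.34) = 4.5000.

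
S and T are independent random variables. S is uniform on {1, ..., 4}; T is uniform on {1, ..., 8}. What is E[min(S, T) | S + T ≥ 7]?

P(S + T ≥ 7) = 9/16.
Summing min(S,T)·P(x,y) over outcomes with S + T ≥ 7 gives 49/32.
E[min(S, T) | S + T ≥ 7] = (49/32) / (9/16) = 49/18.

49/18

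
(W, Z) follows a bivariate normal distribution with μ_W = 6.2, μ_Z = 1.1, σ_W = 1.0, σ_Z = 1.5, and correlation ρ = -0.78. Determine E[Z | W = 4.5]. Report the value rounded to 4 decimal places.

3.0890

E[Z | W=x] = μ_Z + ρ(σ_Z/σ_W)(x − μ_W) for jointly normal variables.
E[Z | W=4.5] = 1.1 + (-0.78)·(1.5/1.0)·(4.5 − (6.2)) = 1.1 + (-1.17)·(-1.7) = 3.0890.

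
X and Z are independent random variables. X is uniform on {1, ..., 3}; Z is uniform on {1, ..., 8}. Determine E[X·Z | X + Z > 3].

211/21

P(X + Z > 3) = 7/8.
Summing XZ·P(x,y) over outcomes with X + Z > 3 gives 211/24.
E[X·Z | X + Z > 3] = (211/24) / (7/8) = 211/21.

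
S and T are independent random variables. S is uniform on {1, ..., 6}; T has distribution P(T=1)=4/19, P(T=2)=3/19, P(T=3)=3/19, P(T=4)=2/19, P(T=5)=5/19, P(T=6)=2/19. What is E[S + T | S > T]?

P(S > T) = 25/57.
Summing (S+T)·P(x,y) over outcomes with S > T gives 343/114.
E[S + T | S > T] = (343/114) / (25/57) = 343/50.

343/50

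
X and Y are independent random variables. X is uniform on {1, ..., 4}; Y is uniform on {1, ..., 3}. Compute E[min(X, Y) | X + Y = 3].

Outcomes with X + Y = 3: (1,2), (2,1), each with probability 1/12.
E[min(X, Y) | X + Y = 3] = (1 + 1) / 2 = 1.

1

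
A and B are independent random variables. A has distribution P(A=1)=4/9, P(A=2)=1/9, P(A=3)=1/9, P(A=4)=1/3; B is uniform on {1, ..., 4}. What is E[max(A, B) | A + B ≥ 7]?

P(A + B ≥ 7) = 7/36.
Summing max(A,B)·P(x,y) over outcomes with A + B ≥ 7 gives 7/9.
E[max(A, B) | A + B ≥ 7] = (7/9) / (7/36) = 4.

4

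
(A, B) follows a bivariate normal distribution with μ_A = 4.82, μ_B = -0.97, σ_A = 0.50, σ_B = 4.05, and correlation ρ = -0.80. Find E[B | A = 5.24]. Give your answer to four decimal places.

-3.6916

The regression of B on A has slope ρ·σ_B/σ_A and passes through (μ_A, μ_B).
E[B | A=5.24] = -0.97 + (-0.80)·(4.05/0.50)·(5.24 − (4.82)) = -0.97 + (-6.48)·(0.42) = -3.6916.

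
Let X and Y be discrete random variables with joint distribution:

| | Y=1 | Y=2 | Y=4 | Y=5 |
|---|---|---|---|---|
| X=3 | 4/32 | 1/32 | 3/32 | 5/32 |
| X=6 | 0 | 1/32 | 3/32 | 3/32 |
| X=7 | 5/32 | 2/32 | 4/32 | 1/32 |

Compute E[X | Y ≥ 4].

5

P(Y ≥ 4) = 19/32.
Summing X·P(X=x,Y=y) over the conditioning event gives 95/32.
E[X | Y ≥ 4] = (95/32) / (19/32) = 5.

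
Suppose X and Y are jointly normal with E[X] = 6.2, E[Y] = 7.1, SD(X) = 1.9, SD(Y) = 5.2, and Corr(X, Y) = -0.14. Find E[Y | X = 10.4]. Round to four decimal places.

5.4907

The regression of Y on X has slope ρ·σ_Y/σ_X and passes through (μ_X, μ_Y).
E[Y | X=10.4] = 7.1 + (-0.14)·(5.2/1.9)·(10.4 − (6.2)) = 7.1 + (-0.38316)·(4.2) = 5.4907.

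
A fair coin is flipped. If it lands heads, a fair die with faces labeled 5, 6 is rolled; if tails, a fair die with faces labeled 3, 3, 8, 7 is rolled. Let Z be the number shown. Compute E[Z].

43/8

E[Z | heads] = (5+6)/2 = 11/2.
E[Z | tails] = (3+3+8+7)/4 = 21/4.
E[Z] = (1/2)·(11/2) + (1/2)·(21/4) = 43/8.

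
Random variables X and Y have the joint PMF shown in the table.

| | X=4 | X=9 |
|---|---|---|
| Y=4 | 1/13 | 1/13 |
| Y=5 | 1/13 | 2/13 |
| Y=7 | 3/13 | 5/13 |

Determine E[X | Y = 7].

P(Y = 7) = 8/13.
Σ X·P over the event = 4·(3/13) + 9·(5/13) = 57/13.
E[X | Y = 7] = (57/13) / (8/13) = 57/8.

57/8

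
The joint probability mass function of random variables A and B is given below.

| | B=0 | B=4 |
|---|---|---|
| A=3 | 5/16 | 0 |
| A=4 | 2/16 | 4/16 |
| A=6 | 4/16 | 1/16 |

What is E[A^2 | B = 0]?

P(B = 0) = 11/16.
Σ A^2·P over the event = 9·(5/16) + 16·(2/16) + 36·(4/16) = 221/16.
E[A^2 | B = 0] = (221/16) / (11/16) = 221/11.

221/11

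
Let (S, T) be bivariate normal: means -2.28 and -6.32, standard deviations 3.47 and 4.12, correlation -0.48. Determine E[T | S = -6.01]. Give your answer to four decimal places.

For a bivariate normal, E[T | S=x] = μ_T + ρ·(σ_T/σ_S)·(x − μ_S).
E[T | S=-6.01] = -6.32 + (-0.48)·(4.12/3.47)·(-6.01 − (-2.28)) = -6.32 + (-0.56991)·(-3.73) = -4.1942.

-4.1942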